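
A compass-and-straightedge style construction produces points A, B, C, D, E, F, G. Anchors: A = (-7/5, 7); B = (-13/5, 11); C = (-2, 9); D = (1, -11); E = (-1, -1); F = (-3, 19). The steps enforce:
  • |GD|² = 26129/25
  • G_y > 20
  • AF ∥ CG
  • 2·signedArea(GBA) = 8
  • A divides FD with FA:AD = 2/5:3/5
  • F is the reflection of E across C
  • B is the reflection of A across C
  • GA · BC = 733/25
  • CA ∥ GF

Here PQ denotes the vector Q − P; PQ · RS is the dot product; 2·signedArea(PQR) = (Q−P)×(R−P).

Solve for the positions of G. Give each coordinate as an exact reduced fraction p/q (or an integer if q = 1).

G = (-18/5, 21)

1. G_x = -18/5  [CA ∥ GF ∩ AF ∥ CG]
2. G_y = 21  [CA ∥ GF ∩ AF ∥ CG]
   → G = (-18/5, 21)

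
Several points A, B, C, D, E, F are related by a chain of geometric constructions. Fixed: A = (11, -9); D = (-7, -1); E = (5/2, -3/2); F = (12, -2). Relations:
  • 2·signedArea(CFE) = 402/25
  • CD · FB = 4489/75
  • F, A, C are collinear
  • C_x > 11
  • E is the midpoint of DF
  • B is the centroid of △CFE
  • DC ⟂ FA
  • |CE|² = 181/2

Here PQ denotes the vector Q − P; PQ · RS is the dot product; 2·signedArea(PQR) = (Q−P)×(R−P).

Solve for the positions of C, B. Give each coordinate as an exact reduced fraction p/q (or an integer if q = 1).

B = (1313/150, -359/150)
C = (294/25, -92/25)

1. C_x = 294/25  [F, A, C are collinear ∩ DC ⟂ FA]
2. C_y = -92/25  [F, A, C are collinear ∩ DC ⟂ FA]
   → C = (294/25, -92/25)
3. B_x = 1313/150  [B is the centroid of △CFE]
4. B_y = -359/150  [B is the centroid of △CFE]
   → B = (1313/150, -359/150)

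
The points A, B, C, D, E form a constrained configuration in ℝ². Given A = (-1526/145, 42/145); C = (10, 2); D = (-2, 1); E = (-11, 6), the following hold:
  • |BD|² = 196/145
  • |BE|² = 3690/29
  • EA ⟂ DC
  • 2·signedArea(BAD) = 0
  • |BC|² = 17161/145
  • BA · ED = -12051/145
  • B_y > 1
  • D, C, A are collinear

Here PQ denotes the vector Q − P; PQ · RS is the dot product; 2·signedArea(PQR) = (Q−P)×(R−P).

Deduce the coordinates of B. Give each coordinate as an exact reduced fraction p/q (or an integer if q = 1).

1. B_x = -122/145  [2·signedArea(BAD) = 0 ∩ BA · ED = -12051/145]
2. B_y = 159/145  [2·signedArea(BAD) = 0 ∩ BA · ED = -12051/145]
   → B = (-122/145, 159/145)

B = (-122/145, 159/145)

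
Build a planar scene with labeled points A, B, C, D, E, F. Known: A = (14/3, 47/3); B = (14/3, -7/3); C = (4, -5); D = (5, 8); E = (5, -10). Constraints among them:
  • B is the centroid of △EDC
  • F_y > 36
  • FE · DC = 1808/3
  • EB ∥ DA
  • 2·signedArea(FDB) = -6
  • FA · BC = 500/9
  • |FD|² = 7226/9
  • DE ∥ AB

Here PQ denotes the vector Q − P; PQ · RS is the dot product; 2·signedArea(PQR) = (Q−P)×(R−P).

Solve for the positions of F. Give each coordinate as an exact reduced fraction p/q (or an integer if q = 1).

F = (16/3, 109/3)

1. F_x = 16/3  [FA · BC = 500/9 ∩ 2·signedArea(FDB) = -6]
2. F_y = 109/3  [FA · BC = 500/9 ∩ 2·signedArea(FDB) = -6]
   → F = (16/3, 109/3)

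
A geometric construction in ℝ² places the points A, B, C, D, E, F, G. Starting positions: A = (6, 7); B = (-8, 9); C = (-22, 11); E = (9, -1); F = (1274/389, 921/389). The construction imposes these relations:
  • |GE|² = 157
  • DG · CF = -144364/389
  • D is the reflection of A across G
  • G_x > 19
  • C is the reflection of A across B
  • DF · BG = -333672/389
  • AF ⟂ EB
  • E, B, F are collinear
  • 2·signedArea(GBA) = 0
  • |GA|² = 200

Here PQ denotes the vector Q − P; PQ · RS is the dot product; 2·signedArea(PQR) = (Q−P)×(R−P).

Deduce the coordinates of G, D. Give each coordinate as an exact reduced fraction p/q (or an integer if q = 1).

D = (34, 3)
G = (20, 5)

1. G_x = 20  [line 2·x + 14·y + -110 = 0 ∩ |GE|² = 157]
2. G_y = 5  [line 2·x + 14·y + -110 = 0 ∩ |GE|² = 157]
   → G = (20, 5)
3. D_x = 34  [D is the reflection of A across G]
4. D_y = 3  [D is the reflection of A across G]
   → D = (34, 3)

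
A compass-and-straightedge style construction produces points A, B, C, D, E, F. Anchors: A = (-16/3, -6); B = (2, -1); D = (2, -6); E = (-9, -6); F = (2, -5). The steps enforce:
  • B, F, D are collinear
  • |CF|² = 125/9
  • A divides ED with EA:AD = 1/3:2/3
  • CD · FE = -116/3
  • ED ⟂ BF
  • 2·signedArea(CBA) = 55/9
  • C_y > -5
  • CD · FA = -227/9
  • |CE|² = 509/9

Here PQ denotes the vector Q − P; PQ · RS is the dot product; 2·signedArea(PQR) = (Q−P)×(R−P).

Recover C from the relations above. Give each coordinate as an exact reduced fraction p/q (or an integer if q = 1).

1. C_x = -5/3  [2·signedArea(CBA) = 55/9 ∩ CD · FA = -227/9]
2. C_y = -13/3  [2·signedArea(CBA) = 55/9 ∩ CD · FA = -227/9]
   → C = (-5/3, -13/3)

C = (-5/3, -13/3)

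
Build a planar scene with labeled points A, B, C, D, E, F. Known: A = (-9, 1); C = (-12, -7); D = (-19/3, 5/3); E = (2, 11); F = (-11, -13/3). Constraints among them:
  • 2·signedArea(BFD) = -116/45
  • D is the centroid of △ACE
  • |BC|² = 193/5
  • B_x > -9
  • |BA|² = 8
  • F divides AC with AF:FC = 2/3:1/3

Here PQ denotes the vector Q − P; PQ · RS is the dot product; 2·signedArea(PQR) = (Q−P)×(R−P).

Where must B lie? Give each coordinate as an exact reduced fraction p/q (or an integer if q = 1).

1. B_x = -43/5  [line -6·x + 14/3·y + -216/5 = 0 ∩ |BC|² = 193/5]
2. B_y = -9/5  [line -6·x + 14/3·y + -216/5 = 0 ∩ |BC|² = 193/5]
   → B = (-43/5, -9/5)

B = (-43/5, -9/5)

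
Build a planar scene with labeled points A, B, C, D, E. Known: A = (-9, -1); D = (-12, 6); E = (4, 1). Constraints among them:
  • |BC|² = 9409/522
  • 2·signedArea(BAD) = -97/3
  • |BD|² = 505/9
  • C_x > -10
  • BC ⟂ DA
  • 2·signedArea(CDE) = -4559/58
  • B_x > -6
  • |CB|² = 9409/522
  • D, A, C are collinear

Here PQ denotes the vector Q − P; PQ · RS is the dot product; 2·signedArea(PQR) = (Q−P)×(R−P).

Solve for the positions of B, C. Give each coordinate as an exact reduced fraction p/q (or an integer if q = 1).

B = (-17/3, 2)
C = (-555/58, 19/58)

1. B_x = -17/3  [line -7·x + -3·y + -101/3 = 0 ∩ |BD|² = 505/9]
2. B_y = 2  [line -7·x + -3·y + -101/3 = 0 ∩ |BD|² = 505/9]
   → B = (-17/3, 2)
3. C_x = -555/58  [D, A, C are collinear ∩ BC ⟂ DA]
4. C_y = 19/58  [D, A, C are collinear ∩ BC ⟂ DA]
   → C = (-555/58, 19/58)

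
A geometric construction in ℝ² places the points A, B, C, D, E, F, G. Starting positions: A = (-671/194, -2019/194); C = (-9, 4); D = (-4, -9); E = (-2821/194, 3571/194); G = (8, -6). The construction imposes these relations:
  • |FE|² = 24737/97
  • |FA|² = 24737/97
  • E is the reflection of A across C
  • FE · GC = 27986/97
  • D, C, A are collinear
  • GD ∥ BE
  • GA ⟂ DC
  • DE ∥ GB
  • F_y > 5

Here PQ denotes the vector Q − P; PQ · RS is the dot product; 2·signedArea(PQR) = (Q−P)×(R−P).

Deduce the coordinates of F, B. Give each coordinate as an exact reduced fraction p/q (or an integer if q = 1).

1. F_x = -1005/194  [line 17·x + -10·y + 27695/194 = 0 ∩ |FA|² = 24737/97]
2. F_y = 1061/194  [line 17·x + -10·y + 27695/194 = 0 ∩ |FA|² = 24737/97]
   → F = (-1005/194, 1061/194)
3. B_x = -493/194  [GD ∥ BE ∩ DE ∥ GB]
4. B_y = 4153/194  [GD ∥ BE ∩ DE ∥ GB]
   → B = (-493/194, 4153/194)

B = (-493/194, 4153/194)
F = (-1005/194, 1061/194)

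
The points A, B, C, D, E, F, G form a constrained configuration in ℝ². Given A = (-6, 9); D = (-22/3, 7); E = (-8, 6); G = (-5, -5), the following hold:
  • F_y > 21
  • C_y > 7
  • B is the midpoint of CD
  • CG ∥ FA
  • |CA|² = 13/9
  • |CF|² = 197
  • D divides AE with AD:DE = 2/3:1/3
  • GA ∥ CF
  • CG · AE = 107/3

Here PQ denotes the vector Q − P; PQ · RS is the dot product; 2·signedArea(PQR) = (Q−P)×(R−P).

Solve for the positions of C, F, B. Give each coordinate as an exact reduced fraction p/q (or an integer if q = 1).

1. C_x = -20/3  [line 2·x + 3·y + -32/3 = 0 ∩ |CA|² = 13/9]
2. C_y = 8  [line 2·x + 3·y + -32/3 = 0 ∩ |CA|² = 13/9]
   → C = (-20/3, 8)
3. F_x = -23/3  [CG ∥ FA ∩ GA ∥ CF]
4. F_y = 22  [CG ∥ FA ∩ GA ∥ CF]
   → F = (-23/3, 22)
5. B_x = -7  [B is the midpoint of CD]
6. B_y = 15/2  [B is the midpoint of CD]
   → B = (-7, 15/2)

B = (-7, 15/2)
C = (-20/3, 8)
F = (-23/3, 22)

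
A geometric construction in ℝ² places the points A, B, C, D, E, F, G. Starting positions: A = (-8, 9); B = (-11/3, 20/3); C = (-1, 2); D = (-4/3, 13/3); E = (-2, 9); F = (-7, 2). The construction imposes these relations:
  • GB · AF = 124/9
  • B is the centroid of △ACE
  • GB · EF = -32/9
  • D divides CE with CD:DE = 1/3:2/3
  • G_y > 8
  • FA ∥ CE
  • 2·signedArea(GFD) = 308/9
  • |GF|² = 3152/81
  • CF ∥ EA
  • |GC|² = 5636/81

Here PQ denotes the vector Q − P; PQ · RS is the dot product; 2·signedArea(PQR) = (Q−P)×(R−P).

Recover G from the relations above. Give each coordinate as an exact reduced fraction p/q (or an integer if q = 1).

1. G_x = -59/9  [GB · EF = -32/9 ∩ 2·signedArea(GFD) = 308/9]
2. G_y = 74/9  [GB · EF = -32/9 ∩ 2·signedArea(GFD) = 308/9]
   → G = (-59/9, 74/9)

G = (-59/9, 74/9)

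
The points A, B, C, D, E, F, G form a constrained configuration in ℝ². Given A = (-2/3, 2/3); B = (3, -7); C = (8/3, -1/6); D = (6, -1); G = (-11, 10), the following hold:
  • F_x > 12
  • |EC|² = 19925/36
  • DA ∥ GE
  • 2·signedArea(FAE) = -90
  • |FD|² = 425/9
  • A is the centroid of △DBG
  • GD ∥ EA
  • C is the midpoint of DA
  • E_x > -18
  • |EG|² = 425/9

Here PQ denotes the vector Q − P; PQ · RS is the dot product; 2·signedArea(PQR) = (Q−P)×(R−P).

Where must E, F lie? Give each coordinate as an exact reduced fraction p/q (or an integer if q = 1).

1. E_x = -53/3  [GD ∥ EA ∩ DA ∥ GE]
2. E_y = 35/3  [GD ∥ EA ∩ DA ∥ GE]
   → E = (-53/3, 35/3)
3. F_x = 38/3  [line -11·x + -17·y + 94 = 0 ∩ |FD|² = 425/9]
4. F_y = -8/3  [line -11·x + -17·y + 94 = 0 ∩ |FD|² = 425/9]
   → F = (38/3, -8/3)

E = (-53/3, 35/3)
F = (38/3, -8/3)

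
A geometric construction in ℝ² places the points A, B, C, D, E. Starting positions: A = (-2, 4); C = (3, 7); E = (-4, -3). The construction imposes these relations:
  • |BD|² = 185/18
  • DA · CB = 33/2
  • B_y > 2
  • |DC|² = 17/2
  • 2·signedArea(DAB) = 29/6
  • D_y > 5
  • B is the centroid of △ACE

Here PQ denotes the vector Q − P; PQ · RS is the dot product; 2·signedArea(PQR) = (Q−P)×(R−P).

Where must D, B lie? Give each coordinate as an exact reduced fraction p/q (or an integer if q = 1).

1. B_x = -1  [B is the centroid of △ACE]
2. B_y = 8/3  [B is the centroid of △ACE]
   → B = (-1, 8/3)
3. D_x = 1/2  [2·signedArea(DAB) = 29/6 ∩ DA · CB = 33/2]
4. D_y = 11/2  [2·signedArea(DAB) = 29/6 ∩ DA · CB = 33/2]
   → D = (1/2, 11/2)

B = (-1, 8/3)
D = (1/2, 11/2)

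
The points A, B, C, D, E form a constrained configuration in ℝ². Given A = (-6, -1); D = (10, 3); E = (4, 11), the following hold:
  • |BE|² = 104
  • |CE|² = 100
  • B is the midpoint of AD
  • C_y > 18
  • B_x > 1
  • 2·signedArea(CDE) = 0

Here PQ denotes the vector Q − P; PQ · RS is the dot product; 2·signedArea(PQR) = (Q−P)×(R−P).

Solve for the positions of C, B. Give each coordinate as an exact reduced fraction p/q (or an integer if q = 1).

1. C_x = -2  [line -8·x + -6·y + 98 = 0 ∩ |CE|² = 100]
2. C_y = 19  [line -8·x + -6·y + 98 = 0 ∩ |CE|² = 100]
   → C = (-2, 19)
3. B_x = 2  [B is the midpoint of AD]
4. B_y = 1  [B is the midpoint of AD]
   → B = (2, 1)

B = (2, 1)
C = (-2, 19)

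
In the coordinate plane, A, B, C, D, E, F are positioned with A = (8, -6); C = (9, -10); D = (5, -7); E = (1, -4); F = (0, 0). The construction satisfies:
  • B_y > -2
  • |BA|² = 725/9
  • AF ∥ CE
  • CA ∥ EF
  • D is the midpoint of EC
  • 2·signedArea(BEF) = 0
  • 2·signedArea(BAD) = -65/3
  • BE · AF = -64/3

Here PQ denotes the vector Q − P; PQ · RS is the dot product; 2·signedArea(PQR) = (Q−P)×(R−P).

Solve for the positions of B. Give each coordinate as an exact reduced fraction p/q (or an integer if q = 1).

B = (1/3, -4/3)

1. B_x = 1/3  [2·signedArea(BEF) = 0 ∩ BE · AF = -64/3]
2. B_y = -4/3  [2·signedArea(BEF) = 0 ∩ BE · AF = -64/3]
   → B = (1/3, -4/3)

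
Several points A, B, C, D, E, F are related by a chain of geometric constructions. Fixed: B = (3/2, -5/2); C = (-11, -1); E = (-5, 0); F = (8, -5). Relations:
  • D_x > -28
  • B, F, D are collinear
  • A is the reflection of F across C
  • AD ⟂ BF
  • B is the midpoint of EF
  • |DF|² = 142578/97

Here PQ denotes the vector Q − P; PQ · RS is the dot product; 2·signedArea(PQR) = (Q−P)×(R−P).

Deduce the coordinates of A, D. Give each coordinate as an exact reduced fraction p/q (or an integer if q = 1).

1. A_x = -30  [A is the reflection of F across C]
2. A_y = 3  [A is the reflection of F across C]
   → A = (-30, 3)
3. D_x = -2695/97  [B, F, D are collinear ∩ AD ⟂ BF]
4. D_y = 850/97  [B, F, D are collinear ∩ AD ⟂ BF]
   → D = (-2695/97, 850/97)

A = (-30, 3)
D = (-2695/97, 850/97)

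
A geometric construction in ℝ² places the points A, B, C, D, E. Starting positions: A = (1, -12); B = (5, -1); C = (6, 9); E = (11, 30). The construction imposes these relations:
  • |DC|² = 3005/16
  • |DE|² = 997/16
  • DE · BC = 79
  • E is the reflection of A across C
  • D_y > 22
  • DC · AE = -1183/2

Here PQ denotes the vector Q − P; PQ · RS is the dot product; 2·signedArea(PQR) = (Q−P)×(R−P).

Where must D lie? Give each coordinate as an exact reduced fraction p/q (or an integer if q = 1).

1. D_x = 19/2  [DE · BC = 79 ∩ DC · AE = -1183/2]
2. D_y = 89/4  [DE · BC = 79 ∩ DC · AE = -1183/2]
   → D = (19/2, 89/4)

D = (19/2, 89/4)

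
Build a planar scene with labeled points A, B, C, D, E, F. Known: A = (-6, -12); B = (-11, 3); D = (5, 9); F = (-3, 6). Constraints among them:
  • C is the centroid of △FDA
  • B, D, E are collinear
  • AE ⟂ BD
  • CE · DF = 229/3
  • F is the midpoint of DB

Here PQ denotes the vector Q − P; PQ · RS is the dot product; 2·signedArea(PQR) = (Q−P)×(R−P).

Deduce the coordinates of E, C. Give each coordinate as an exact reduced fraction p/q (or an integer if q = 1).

C = (-4/3, 1)
E = (-843/73, 204/73)

1. E_x = -843/73  [B, D, E are collinear ∩ AE ⟂ BD]
2. E_y = 204/73  [B, D, E are collinear ∩ AE ⟂ BD]
   → E = (-843/73, 204/73)
3. C_x = -4/3  [C is the centroid of △FDA]
4. C_y = 1  [C is the centroid of △FDA]
   → C = (-4/3, 1)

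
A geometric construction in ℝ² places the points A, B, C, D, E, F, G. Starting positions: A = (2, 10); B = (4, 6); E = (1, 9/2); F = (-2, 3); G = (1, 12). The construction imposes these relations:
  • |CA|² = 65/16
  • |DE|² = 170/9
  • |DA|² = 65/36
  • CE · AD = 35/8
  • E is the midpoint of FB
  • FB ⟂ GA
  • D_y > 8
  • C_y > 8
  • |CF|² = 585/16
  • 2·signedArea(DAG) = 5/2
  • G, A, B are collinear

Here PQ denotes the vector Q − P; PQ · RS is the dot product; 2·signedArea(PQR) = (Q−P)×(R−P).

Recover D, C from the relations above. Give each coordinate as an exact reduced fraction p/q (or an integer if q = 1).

1. D_x = 4/3  [line -2·x + -1·y + 23/2 = 0 ∩ |DE|² = 170/9]
2. D_y = 53/6  [line -2·x + -1·y + 23/2 = 0 ∩ |DE|² = 170/9]
   → D = (4/3, 53/6)
3. C_x = 1  [line 2/3·x + 7/6·y + -247/24 = 0 ∩ |CA|² = 65/16]
4. C_y = 33/4  [line 2/3·x + 7/6·y + -247/24 = 0 ∩ |CA|² = 65/16]
   → C = (1, 33/4)

C = (1, 33/4)
D = (4/3, 53/6)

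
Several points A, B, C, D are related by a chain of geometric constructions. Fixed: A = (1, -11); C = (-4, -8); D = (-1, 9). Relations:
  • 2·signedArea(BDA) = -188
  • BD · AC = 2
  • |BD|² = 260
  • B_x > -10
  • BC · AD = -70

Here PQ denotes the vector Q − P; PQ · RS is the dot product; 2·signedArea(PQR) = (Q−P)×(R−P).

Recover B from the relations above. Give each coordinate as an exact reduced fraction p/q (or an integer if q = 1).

1. B_x = -9  [BC · AD = -70 ∩ 2·signedArea(BDA) = -188]
2. B_y = -5  [BC · AD = -70 ∩ 2·signedArea(BDA) = -188]
   → B = (-9, -5)

B = (-9, -5)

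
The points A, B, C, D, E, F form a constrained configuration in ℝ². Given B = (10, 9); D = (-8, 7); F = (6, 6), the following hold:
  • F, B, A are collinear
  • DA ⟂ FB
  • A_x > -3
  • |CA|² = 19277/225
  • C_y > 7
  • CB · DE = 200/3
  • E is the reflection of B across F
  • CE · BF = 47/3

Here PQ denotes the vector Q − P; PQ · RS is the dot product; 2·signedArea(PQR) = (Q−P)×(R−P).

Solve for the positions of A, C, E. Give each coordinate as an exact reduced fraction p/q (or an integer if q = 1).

1. A_x = -62/25  [F, B, A are collinear ∩ DA ⟂ FB]
2. A_y = -9/25  [F, B, A are collinear ∩ DA ⟂ FB]
   → A = (-62/25, -9/25)
3. E_x = 2  [E is the reflection of B across F]
4. E_y = 3  [E is the reflection of B across F]
   → E = (2, 3)
5. C_x = 8/3  [CB · DE = 200/3 ∩ CE · BF = 47/3]
6. C_y = 22/3  [CB · DE = 200/3 ∩ CE · BF = 47/3]
   → C = (8/3, 22/3)

A = (-62/25, -9/25)
C = (8/3, 22/3)
E = (2, 3)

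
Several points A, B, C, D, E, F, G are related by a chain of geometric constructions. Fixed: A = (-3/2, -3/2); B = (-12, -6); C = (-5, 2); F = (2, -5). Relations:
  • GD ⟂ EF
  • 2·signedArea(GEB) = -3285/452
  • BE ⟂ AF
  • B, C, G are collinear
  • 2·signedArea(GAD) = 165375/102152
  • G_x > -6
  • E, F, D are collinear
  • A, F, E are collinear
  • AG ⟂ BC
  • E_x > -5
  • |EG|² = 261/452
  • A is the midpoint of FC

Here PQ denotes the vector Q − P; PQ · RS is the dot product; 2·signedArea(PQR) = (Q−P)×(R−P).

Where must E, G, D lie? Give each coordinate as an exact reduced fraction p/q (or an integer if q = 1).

D = (-2253/452, 897/452)
E = (-9/2, 3/2)
G = (-1179/226, 198/113)

1. E_x = -9/2  [A, F, E are collinear ∩ BE ⟂ AF]
2. E_y = 3/2  [A, F, E are collinear ∩ BE ⟂ AF]
   → E = (-9/2, 3/2)
3. G_x = -1179/226  [B, C, G are collinear ∩ AG ⟂ BC]
4. G_y = 198/113  [B, C, G are collinear ∩ AG ⟂ BC]
   → G = (-1179/226, 198/113)
5. D_x = -2253/452  [E, F, D are collinear ∩ GD ⟂ EF]
6. D_y = 897/452  [E, F, D are collinear ∩ GD ⟂ EF]
   → D = (-2253/452, 897/452)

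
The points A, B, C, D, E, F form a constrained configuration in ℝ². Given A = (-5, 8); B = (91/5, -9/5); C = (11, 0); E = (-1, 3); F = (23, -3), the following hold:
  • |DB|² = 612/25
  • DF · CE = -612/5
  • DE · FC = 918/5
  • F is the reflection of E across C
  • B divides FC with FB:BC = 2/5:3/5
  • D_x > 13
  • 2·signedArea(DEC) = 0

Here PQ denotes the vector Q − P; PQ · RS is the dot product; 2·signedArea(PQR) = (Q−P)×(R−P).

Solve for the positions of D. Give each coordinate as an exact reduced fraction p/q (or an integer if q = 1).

D = (67/5, -3/5)

1. D_x = 67/5  [2·signedArea(DEC) = 0 ∩ DF · CE = -612/5]
2. D_y = -3/5  [2·signedArea(DEC) = 0 ∩ DF · CE = -612/5]
   → D = (67/5, -3/5)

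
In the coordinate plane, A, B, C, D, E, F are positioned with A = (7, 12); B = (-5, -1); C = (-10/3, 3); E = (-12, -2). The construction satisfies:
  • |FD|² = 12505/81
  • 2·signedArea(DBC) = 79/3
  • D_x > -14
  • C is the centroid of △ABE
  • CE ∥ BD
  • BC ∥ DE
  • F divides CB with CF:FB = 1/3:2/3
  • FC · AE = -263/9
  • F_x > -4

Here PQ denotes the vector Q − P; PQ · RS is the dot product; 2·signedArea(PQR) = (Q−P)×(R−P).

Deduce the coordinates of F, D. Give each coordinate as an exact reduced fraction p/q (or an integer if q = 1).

D = (-41/3, -6)
F = (-35/9, 5/3)

1. F_x = -35/9  [F divides CB with CF:FB = 1/3:2/3]
2. F_y = 5/3  [F divides CB with CF:FB = 1/3:2/3]
   → F = (-35/9, 5/3)
3. D_x = -41/3  [BC ∥ DE ∩ CE ∥ BD]
4. D_y = -6  [BC ∥ DE ∩ CE ∥ BD]
   → D = (-41/3, -6)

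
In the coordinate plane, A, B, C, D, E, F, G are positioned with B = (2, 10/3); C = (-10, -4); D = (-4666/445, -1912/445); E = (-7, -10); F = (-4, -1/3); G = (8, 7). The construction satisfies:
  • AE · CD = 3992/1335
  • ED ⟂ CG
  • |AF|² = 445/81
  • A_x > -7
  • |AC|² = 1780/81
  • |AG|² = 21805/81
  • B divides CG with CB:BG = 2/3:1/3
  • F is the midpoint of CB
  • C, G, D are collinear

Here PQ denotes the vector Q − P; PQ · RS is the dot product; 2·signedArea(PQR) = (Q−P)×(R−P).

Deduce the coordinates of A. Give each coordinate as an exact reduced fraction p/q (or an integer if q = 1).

A = (-6, -14/9)

1. A_x = -6  [line 216/445·x + 132/445·y + 4504/1335 = 0 ∩ |AF|² = 445/81]
2. A_y = -14/9  [line 216/445·x + 132/445·y + 4504/1335 = 0 ∩ |AF|² = 445/81]
   → A = (-6, -14/9)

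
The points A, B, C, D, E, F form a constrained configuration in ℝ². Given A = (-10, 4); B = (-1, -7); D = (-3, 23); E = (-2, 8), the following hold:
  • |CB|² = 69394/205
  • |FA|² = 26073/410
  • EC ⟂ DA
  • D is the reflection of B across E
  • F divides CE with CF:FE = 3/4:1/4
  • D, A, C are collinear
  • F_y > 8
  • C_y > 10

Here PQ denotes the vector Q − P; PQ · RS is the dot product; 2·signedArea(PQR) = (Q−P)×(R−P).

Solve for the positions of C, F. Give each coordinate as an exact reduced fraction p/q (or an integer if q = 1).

1. C_x = -1588/205  [D, A, C are collinear ∩ EC ⟂ DA]
2. C_y = 2074/205  [D, A, C are collinear ∩ EC ⟂ DA]
   → C = (-1588/205, 2074/205)
3. F_x = -1409/410  [F divides CE with CF:FE = 3/4:1/4]
4. F_y = 3497/410  [F divides CE with CF:FE = 3/4:1/4]
   → F = (-1409/410, 3497/410)

C = (-1588/205, 2074/205)
F = (-1409/410, 3497/410)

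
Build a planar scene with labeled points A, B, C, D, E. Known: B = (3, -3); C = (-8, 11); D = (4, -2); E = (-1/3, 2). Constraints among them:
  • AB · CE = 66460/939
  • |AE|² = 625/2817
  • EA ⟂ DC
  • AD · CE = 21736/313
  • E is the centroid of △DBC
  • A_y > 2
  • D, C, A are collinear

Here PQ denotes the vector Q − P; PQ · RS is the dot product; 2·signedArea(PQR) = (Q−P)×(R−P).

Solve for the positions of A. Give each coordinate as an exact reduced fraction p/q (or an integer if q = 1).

1. A_x = 4/313  [D, C, A are collinear ∩ EA ⟂ DC]
2. A_y = 726/313  [D, C, A are collinear ∩ EA ⟂ DC]
   → A = (4/313, 726/313)

A = (4/313, 726/313)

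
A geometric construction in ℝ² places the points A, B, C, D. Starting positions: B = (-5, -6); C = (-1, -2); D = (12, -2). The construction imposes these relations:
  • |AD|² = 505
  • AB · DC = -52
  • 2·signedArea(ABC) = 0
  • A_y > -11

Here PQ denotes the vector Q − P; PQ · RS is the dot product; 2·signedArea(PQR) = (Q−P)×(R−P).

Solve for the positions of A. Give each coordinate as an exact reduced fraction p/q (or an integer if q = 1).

1. A_x = -9  [2·signedArea(ABC) = 0 ∩ AB · DC = -52]
2. A_y = -10  [2·signedArea(ABC) = 0 ∩ AB · DC = -52]
   → A = (-9, -10)

A = (-9, -10)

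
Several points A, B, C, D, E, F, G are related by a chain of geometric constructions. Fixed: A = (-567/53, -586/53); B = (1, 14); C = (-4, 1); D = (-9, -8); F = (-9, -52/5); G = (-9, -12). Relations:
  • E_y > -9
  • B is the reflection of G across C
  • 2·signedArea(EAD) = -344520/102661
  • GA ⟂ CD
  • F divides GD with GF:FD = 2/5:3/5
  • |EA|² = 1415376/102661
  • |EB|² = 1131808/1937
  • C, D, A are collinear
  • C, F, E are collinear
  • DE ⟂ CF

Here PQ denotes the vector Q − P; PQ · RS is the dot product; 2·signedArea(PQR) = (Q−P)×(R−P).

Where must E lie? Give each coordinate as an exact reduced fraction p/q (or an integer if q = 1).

E = (-15723/1937, -16246/1937)

1. E_x = -15723/1937  [C, F, E are collinear ∩ DE ⟂ CF]
2. E_y = -16246/1937  [C, F, E are collinear ∩ DE ⟂ CF]
   → E = (-15723/1937, -16246/1937)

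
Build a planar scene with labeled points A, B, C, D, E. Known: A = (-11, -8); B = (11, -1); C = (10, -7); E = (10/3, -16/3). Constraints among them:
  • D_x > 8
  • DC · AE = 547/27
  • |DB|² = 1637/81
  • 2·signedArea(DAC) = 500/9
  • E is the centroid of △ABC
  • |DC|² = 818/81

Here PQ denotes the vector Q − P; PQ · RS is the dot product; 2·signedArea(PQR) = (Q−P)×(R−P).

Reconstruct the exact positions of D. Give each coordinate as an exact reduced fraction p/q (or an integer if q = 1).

D = (73/9, -40/9)

1. D_x = 73/9  [DC · AE = 547/27 ∩ 2·signedArea(DAC) = 500/9]
2. D_y = -40/9  [DC · AE = 547/27 ∩ 2·signedArea(DAC) = 500/9]
   → D = (73/9, -40/9)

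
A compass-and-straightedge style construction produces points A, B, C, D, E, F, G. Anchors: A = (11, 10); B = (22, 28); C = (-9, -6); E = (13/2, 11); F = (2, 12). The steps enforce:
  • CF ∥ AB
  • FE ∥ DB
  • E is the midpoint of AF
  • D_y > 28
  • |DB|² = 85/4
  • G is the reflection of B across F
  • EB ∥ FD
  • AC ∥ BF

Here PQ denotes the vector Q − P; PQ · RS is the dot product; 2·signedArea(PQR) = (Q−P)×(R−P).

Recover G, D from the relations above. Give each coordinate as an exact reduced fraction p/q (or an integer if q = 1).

D = (35/2, 29)
G = (-18, -4)

1. G_x = -18  [G is the reflection of B across F]
2. G_y = -4  [G is the reflection of B across F]
   → G = (-18, -4)
3. D_x = 35/2  [FE ∥ DB ∩ EB ∥ FD]
4. D_y = 29  [FE ∥ DB ∩ EB ∥ FD]
   → D = (35/2, 29)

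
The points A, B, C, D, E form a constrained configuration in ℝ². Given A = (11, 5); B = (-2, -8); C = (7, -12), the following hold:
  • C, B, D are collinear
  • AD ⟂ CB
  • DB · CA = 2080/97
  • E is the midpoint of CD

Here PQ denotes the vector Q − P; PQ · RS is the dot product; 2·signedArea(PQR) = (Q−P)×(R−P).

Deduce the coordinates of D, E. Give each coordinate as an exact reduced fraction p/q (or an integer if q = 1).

D = (391/97, -1036/97)
E = (535/97, -1100/97)

1. D_x = 391/97  [C, B, D are collinear ∩ AD ⟂ CB]
2. D_y = -1036/97  [C, B, D are collinear ∩ AD ⟂ CB]
   → D = (391/97, -1036/97)
3. E_x = 535/97  [E is the midpoint of CD]
4. E_y = -1100/97  [E is the midpoint of CD]
   → E = (535/97, -1100/97)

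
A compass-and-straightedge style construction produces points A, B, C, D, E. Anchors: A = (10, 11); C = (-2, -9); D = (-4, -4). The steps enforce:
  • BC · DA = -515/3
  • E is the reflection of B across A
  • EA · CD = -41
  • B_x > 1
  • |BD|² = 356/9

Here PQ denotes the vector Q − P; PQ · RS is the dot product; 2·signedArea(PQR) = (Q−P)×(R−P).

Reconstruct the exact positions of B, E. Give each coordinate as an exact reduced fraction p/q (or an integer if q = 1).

B = (4/3, -2/3)
E = (56/3, 68/3)

1. B_x = 4/3  [line -14·x + -15·y + 26/3 = 0 ∩ |BD|² = 356/9]
2. B_y = -2/3  [line -14·x + -15·y + 26/3 = 0 ∩ |BD|² = 356/9]
   → B = (4/3, -2/3)
3. E_x = 56/3  [E is the reflection of B across A]
4. E_y = 68/3  [E is the reflection of B across A]
   → E = (56/3, 68/3)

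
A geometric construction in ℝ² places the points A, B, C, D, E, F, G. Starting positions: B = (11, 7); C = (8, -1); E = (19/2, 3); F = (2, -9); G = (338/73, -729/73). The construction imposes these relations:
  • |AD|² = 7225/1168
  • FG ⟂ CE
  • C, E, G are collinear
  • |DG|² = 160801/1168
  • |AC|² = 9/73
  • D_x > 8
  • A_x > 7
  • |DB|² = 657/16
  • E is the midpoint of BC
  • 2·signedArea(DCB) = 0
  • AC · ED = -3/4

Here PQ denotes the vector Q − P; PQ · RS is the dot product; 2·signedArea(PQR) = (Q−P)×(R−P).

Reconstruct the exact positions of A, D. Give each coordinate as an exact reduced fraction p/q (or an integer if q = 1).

A = (575/73, -97/73)
D = (35/4, 1)

1. D_x = 35/4  [line -8·x + 3·y + 67 = 0 ∩ |DG|² = 160801/1168]
2. D_y = 1  [line -8·x + 3·y + 67 = 0 ∩ |DG|² = 160801/1168]
   → D = (35/4, 1)
3. A_x = 575/73  [line 3/4·x + 2·y + -13/4 = 0 ∩ |AC|² = 9/73]
4. A_y = -97/73  [line 3/4·x + 2·y + -13/4 = 0 ∩ |AC|² = 9/73]
   → A = (575/73, -97/73)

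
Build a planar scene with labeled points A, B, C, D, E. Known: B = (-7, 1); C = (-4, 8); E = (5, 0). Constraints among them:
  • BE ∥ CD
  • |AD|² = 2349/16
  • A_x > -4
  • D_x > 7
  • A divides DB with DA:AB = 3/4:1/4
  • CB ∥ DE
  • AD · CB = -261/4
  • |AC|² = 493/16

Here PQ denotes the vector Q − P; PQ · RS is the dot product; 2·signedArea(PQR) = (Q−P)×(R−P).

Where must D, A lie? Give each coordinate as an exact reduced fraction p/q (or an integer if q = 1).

1. D_x = 8  [CB ∥ DE ∩ BE ∥ CD]
2. D_y = 7  [CB ∥ DE ∩ BE ∥ CD]
   → D = (8, 7)
3. A_x = -13/4  [A divides DB with DA:AB = 3/4:1/4]
4. A_y = 5/2  [A divides DB with DA:AB = 3/4:1/4]
   → A = (-13/4, 5/2)

A = (-13/4, 5/2)
D = (8, 7)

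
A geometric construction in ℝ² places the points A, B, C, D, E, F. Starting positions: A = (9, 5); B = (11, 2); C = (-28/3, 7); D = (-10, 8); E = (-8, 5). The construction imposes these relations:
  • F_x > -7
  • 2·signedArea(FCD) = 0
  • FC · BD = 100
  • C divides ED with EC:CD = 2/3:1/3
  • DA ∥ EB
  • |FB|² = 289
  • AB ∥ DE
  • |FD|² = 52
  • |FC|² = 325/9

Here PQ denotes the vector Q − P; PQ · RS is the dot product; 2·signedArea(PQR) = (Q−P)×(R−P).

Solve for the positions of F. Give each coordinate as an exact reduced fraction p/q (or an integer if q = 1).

F = (-6, 2)

1. F_x = -6  [2·signedArea(FCD) = 0 ∩ FC · BD = 100]
2. F_y = 2  [2·signedArea(FCD) = 0 ∩ FC · BD = 100]
   → F = (-6, 2)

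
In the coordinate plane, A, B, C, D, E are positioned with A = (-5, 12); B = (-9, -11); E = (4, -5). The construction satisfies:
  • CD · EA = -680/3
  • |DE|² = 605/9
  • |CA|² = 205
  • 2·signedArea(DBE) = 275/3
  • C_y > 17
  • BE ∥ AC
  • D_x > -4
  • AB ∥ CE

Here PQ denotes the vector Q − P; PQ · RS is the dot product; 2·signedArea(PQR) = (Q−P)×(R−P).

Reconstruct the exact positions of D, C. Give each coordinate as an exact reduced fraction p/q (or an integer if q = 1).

C = (8, 18)
D = (-10/3, -4/3)

1. C_x = 8  [AB ∥ CE ∩ BE ∥ AC]
2. C_y = 18  [AB ∥ CE ∩ BE ∥ AC]
   → C = (8, 18)
3. D_x = -10/3  [2·signedArea(DBE) = 275/3 ∩ CD · EA = -680/3]
4. D_y = -4/3  [2·signedArea(DBE) = 275/3 ∩ CD · EA = -680/3]
   → D = (-10/3, -4/3)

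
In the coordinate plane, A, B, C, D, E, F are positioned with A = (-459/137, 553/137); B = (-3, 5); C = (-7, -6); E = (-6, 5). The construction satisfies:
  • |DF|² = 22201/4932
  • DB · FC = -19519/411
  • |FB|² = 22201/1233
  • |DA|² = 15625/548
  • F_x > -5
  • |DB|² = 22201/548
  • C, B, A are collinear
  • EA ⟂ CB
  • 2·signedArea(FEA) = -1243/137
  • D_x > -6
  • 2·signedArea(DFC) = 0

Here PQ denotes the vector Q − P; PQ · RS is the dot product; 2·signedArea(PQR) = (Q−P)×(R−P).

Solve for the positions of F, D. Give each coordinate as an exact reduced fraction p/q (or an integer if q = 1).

1. F_x = -1829/411  [line 132/137·x + 363/137·y + 220/137 = 0 ∩ |FB|² = 22201/1233]
2. F_y = 416/411  [line 132/137·x + 363/137·y + 220/137 = 0 ∩ |FB|² = 22201/1233]
   → F = (-1829/411, 416/411)
3. D_x = -709/137  [2·signedArea(DFC) = 0 ∩ DB · FC = -19519/411]
4. D_y = -269/274  [2·signedArea(DFC) = 0 ∩ DB · FC = -19519/411]
   → D = (-709/137, -269/274)

D = (-709/137, -269/274)
F = (-1829/411, 416/411)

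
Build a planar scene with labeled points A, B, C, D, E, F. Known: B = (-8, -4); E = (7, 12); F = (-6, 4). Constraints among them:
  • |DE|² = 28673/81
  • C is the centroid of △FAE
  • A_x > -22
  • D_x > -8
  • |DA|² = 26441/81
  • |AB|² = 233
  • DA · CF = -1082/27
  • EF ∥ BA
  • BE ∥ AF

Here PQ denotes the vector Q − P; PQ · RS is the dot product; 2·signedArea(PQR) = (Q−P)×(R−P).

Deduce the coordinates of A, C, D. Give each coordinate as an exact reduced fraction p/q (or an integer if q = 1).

A = (-21, -12)
C = (-20/3, 4/3)
D = (-64/9, -4/9)

1. A_x = -21  [BE ∥ AF ∩ EF ∥ BA]
2. A_y = -12  [BE ∥ AF ∩ EF ∥ BA]
   → A = (-21, -12)
3. C_x = -20/3  [C is the centroid of △FAE]
4. C_y = 4/3  [C is the centroid of △FAE]
   → C = (-20/3, 4/3)
5. D_x = -64/9  [line -2/3·x + -8/3·y + -160/27 = 0 ∩ |DA|² = 26441/81]
6. D_y = -4/9  [line -2/3·x + -8/3·y + -160/27 = 0 ∩ |DA|² = 26441/81]
   → D = (-64/9, -4/9)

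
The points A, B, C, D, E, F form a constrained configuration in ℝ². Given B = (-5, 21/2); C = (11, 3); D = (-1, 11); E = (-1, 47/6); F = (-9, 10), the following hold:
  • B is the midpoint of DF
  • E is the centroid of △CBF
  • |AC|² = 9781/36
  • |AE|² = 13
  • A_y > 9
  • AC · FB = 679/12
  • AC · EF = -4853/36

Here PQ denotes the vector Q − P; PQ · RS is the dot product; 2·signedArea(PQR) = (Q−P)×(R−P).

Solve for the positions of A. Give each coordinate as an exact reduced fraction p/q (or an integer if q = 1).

1. A_x = -4  [AC · EF = -4853/36 ∩ AC · FB = 679/12]
2. A_y = 59/6  [AC · EF = -4853/36 ∩ AC · FB = 679/12]
   → A = (-4, 59/6)

A = (-4, 59/6)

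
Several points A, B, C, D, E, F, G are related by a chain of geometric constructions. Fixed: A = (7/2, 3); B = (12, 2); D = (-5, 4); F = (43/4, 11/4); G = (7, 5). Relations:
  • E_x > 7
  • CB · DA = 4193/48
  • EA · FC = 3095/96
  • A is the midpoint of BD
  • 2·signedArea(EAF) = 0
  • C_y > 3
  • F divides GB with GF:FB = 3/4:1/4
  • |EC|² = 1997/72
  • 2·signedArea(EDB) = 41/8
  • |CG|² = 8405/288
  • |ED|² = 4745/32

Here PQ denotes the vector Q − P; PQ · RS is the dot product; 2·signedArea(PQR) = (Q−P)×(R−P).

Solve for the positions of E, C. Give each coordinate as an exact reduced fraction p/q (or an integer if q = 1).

C = (15/8, 79/24)
E = (57/8, 23/8)

1. E_x = 57/8  [2·signedArea(EAF) = 0 ∩ 2·signedArea(EDB) = 41/8]
2. E_y = 23/8  [2·signedArea(EAF) = 0 ∩ 2·signedArea(EDB) = 41/8]
   → E = (57/8, 23/8)
3. C_x = 15/8  [CB · DA = 4193/48 ∩ EA · FC = 3095/96]
4. C_y = 79/24  [CB · DA = 4193/48 ∩ EA · FC = 3095/96]
   → C = (15/8, 79/24)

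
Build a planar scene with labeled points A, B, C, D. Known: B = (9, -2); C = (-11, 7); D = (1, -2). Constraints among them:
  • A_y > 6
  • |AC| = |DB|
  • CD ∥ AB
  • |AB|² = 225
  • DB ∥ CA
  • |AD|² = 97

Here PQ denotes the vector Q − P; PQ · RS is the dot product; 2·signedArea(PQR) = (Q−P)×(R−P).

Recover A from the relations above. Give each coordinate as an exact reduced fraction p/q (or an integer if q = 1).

1. A_x = -3  [CD ∥ AB ∩ DB ∥ CA]
2. A_y = 7  [CD ∥ AB ∩ DB ∥ CA]
   → A = (-3, 7)

A = (-3, 7)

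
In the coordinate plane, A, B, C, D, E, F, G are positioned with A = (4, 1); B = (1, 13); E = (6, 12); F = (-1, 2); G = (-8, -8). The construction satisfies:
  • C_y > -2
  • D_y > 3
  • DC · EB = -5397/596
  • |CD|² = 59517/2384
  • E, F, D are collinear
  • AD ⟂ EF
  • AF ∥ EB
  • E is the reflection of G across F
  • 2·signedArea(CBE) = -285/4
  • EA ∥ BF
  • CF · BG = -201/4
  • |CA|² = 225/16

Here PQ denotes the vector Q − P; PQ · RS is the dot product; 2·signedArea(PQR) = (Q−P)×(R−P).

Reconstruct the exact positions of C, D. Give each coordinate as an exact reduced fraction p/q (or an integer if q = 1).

C = (1, -5/4)
D = (26/149, 548/149)

1. C_x = 1  [CF · BG = -201/4 ∩ 2·signedArea(CBE) = -285/4]
2. C_y = -5/4  [CF · BG = -201/4 ∩ 2·signedArea(CBE) = -285/4]
   → C = (1, -5/4)
3. D_x = 26/149  [E, F, D are collinear ∩ AD ⟂ EF]
4. D_y = 548/149  [E, F, D are collinear ∩ AD ⟂ EF]
   → D = (26/149, 548/149)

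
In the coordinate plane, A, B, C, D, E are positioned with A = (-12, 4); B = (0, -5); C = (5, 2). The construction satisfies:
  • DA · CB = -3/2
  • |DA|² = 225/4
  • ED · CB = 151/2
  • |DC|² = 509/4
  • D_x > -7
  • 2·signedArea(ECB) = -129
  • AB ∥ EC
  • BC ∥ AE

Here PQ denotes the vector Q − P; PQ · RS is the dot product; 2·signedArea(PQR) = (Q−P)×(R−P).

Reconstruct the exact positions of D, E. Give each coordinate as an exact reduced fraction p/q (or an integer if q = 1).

D = (-6, -1/2)
E = (-7, 11)

1. D_x = -6  [line 5·x + 7·y + 67/2 = 0 ∩ |DA|² = 225/4]
2. D_y = -1/2  [line 5·x + 7·y + 67/2 = 0 ∩ |DA|² = 225/4]
   → D = (-6, -1/2)
3. E_x = -7  [AB ∥ EC ∩ BC ∥ AE]
4. E_y = 11  [AB ∥ EC ∩ BC ∥ AE]
   → E = (-7, 11)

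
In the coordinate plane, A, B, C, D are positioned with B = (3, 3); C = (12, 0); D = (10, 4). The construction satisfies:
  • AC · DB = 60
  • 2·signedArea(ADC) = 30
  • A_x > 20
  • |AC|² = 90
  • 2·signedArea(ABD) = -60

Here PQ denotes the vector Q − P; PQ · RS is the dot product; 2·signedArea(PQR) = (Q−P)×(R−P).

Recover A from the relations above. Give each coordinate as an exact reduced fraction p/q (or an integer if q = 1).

1. A_x = 21  [AC · DB = 60 ∩ 2·signedArea(ABD) = -60]
2. A_y = -3  [AC · DB = 60 ∩ 2·signedArea(ABD) = -60]
   → A = (21, -3)

A = (21, -3)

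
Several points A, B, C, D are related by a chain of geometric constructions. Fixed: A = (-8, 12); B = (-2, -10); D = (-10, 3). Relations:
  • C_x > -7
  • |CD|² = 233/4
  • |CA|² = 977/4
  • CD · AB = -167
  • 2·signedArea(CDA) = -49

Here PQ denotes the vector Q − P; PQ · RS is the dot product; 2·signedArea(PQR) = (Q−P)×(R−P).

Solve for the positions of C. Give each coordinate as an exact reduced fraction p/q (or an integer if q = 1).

C = (-6, -7/2)

1. C_x = -6  [2·signedArea(CDA) = -49 ∩ CD · AB = -167]
2. C_y = -7/2  [2·signedArea(CDA) = -49 ∩ CD · AB = -167]
   → C = (-6, -7/2)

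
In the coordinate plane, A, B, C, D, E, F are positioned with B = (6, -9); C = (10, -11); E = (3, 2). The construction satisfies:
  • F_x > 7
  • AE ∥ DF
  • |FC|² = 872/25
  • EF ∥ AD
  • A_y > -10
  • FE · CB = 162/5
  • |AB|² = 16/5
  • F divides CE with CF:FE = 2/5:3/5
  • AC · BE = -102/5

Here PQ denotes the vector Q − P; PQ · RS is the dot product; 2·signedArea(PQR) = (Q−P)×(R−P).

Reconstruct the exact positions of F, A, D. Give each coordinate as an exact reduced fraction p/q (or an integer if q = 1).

1. F_x = 36/5  [F divides CE with CF:FE = 2/5:3/5]
2. F_y = -29/5  [F divides CE with CF:FE = 2/5:3/5]
   → F = (36/5, -29/5)
3. A_x = 38/5  [line 3·x + -11·y + -653/5 = 0 ∩ |AB|² = 16/5]
4. A_y = -49/5  [line 3·x + -11·y + -653/5 = 0 ∩ |AB|² = 16/5]
   → A = (38/5, -49/5)
5. D_x = 59/5  [AE ∥ DF ∩ EF ∥ AD]
6. D_y = -88/5  [AE ∥ DF ∩ EF ∥ AD]
   → D = (59/5, -88/5)

A = (38/5, -49/5)
D = (59/5, -88/5)
F = (36/5, -29/5)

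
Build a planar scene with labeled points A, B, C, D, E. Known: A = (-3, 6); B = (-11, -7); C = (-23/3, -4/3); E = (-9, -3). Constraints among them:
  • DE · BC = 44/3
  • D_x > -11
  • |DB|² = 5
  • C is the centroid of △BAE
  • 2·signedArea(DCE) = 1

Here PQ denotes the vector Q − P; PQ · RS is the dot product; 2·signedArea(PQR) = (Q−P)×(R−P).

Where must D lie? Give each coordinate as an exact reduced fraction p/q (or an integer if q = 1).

1. D_x = -10  [2·signedArea(DCE) = 1 ∩ DE · BC = 44/3]
2. D_y = -5  [2·signedArea(DCE) = 1 ∩ DE · BC = 44/3]
   → D = (-10, -5)

D = (-10, -5)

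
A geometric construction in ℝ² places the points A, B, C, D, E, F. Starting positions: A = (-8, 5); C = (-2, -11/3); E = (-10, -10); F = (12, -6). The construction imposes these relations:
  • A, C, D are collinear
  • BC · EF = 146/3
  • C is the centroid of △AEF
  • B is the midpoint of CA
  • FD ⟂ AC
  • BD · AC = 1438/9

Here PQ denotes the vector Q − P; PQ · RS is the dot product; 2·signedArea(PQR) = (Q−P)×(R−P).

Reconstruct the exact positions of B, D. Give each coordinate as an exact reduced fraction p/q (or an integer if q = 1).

1. B_x = -5  [B is the midpoint of CA]
2. B_y = 2/3  [B is the midpoint of CA]
   → B = (-5, 2/3)
3. D_x = 907/250  [A, C, D are collinear ∩ FD ⟂ AC]
4. D_y = -2949/250  [A, C, D are collinear ∩ FD ⟂ AC]
   → D = (907/250, -2949/250)

B = (-5, 2/3)
D = (907/250, -2949/250)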